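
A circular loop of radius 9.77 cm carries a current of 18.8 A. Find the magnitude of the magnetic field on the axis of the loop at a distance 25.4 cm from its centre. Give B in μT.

B ≈ 5.59 μT

On the axis of a circular loop, B = μ₀IR² / [2(R²+z²)^(3/2)].
R² + z² = (0.0977)² + (0.254)² = 0.07406 m², and (R²+z²)^(3/2) = 2.02×10⁻² m³.
B = (4π×10⁻⁷ × 18.8 × 0.009545) / (2 × 2.02×10⁻²) = 5.59×10⁻⁶ T.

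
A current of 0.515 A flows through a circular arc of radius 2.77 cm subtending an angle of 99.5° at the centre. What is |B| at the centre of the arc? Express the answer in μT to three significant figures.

B ≈ 3.23 μT

The Biot–Savart field of a circular arc at its centre is B = μ₀Iφ/(4πR), with φ = 1.737 rad.
B = (4π×10⁻⁷ × 0.515 × 1.737) / (4π × 0.0277) = 3.23×10⁻⁶ T.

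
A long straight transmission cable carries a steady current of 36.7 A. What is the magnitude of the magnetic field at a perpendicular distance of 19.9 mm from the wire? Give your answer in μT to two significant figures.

For an infinitely long straight wire, B = μ₀I/(2πd).
B = (4π×10⁻⁷ × 36.7) / (2π × 0.0199) = 3.69×10⁻⁴ T.

B ≈ 370 μT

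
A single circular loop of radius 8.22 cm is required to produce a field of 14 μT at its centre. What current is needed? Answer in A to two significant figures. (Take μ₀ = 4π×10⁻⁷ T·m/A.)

At the centre of a circular loop B = μ₀I/(2R), so I = 2RB/μ₀.
With R = 0.0822 m, I = 2 × 0.0822 × 1.40×10⁻⁵ / (4π×10⁻⁷) = 1.83 A.

I ≈ 1.8 A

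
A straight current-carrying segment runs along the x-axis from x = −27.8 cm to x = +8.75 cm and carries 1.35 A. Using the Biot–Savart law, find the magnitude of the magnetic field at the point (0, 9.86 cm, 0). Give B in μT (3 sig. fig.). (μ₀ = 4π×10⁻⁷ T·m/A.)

For a finite straight segment, B = (μ₀I/4πd)(sinθ₁ + sinθ₂), where θ₁, θ₂ are the angles from the perpendicular to each end.
The perpendicular distance is d = 0.0986 m; the end-offsets along the wire are a = 0.278 m and b = 0.0875 m.
sinθ₁ = 0.278/√(0.278²+0.0986²) = 0.9425; sinθ₂ = 0.0875/√(0.0875²+0.0986²) = 0.6638.
B = (4π×10⁻⁷ × 1.35) / (4π × 0.0986) × (0.9425 + 0.6638) = 2.20×10⁻⁶ T.

B ≈ 2.20 μT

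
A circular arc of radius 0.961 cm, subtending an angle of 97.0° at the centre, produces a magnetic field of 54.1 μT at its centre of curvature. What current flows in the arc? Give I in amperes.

I ≈ 3.07 A

For a circular arc, B = μ₀Iφ/(4πR) with φ in radians; here φ = 1.693 rad.
So I = 4πRB/(μ₀φ) = 4π × 0.00961 × 5.41×10⁻⁵ / (4π×10⁻⁷ × 1.693) = 3.07 A.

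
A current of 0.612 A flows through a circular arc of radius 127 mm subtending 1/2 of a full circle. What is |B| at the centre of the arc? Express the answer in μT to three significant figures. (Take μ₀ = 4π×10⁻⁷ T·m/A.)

The Biot–Savart field of a circular arc at its centre is B = μ₀Iφ/(4πR), with φ = 3.142 rad.
B = (4π×10⁻⁷ × 0.612 × 3.142) / (4π × 0.127) = 1.51×10⁻⁶ T.

B ≈ 1.51 μT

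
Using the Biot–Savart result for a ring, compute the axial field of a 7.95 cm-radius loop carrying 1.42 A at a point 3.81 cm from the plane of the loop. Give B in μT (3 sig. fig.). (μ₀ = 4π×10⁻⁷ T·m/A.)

B ≈ 8.23 μT

On the axis of a circular loop, B = μ₀IR² / [2(R²+z²)^(3/2)].
R² + z² = (0.0795)² + (0.0381)² = 0.007772 m², and (R²+z²)^(3/2) = 6.85×10⁻⁴ m³.
B = (4π×10⁻⁷ × 1.42 × 0.00632) / (2 × 6.85×10⁻⁴) = 8.23×10⁻⁶ T.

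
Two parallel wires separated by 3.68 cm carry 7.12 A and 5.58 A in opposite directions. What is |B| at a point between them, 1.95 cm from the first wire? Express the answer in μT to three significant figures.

B ≈ 138 μT

Each long wire gives B = μ₀I/(2πd). Distances are d₁ = 0.0195 m and d₂ = 0.0173 m.
B₁ = 7.30×10⁻⁵ T, B₂ = 6.45×10⁻⁵ T.
Between antiparallel currents both contributions point the same way, so they add. B = B₁ + B₂ = 7.30×10⁻⁵ + 6.45×10⁻⁵ = 1.38×10⁻⁴ T.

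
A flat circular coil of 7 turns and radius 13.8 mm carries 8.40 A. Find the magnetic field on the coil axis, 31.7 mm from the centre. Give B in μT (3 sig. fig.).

For an N-turn flat coil, B = Nμ₀IR²/[2(R²+z²)^(3/2)] with R = 0.0138 m, z = 0.0317 m.
B = 7 × 2.43×10⁻⁵ T = 1.70×10⁻⁴ T.

B ≈ 170 μT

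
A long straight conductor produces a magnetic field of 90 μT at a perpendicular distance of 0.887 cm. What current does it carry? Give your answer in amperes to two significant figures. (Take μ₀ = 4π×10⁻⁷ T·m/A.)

I ≈ 4.0 A

For a long straight wire B = μ₀I/(2πd), so I = 2πdB/μ₀.
I = 2π × 0.00887 × 9.00×10⁻⁵ / (4π×10⁻⁷) = 3.99 A.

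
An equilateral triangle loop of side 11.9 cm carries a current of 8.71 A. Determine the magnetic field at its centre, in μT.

B ≈ 132 μT

Each side is a finite straight segment at perpendicular distance d = a/(2 tan(π/3)) = 0.03435 m from the centre, with end-angles ±π/3.
One side contributes B₁ = (μ₀I/4πd)·2 sin(π/3) = 4.39×10⁻⁵ T.
All 3 sides add in the same direction: B = 3 × 4.39×10⁻⁵ = 1.32×10⁻⁴ T.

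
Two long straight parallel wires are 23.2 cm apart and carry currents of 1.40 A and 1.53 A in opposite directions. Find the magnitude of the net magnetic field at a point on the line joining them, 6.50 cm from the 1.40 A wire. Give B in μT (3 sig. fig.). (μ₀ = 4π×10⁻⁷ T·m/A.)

B ≈ 6.14 μT

Each long wire gives B = μ₀I/(2πd). Distances are d₁ = 0.065 m and d₂ = 0.167 m.
B₁ = 4.31×10⁻⁶ T, B₂ = 1.83×10⁻⁶ T.
Between antiparallel currents both contributions point the same way, so they add. B = B₁ + B₂ = 4.31×10⁻⁶ + 1.83×10⁻⁶ = 6.14×10⁻⁶ T.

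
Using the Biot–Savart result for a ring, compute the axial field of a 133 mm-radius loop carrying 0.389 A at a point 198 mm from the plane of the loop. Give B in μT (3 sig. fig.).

B ≈ 0.319 μT

On the axis of a circular loop, B = μ₀IR² / [2(R²+z²)^(3/2)].
R² + z² = (0.133)² + (0.198)² = 0.05689 m², and (R²+z²)^(3/2) = 1.36×10⁻² m³.
B = (4π×10⁻⁷ × 0.389 × 0.01769) / (2 × 1.36×10⁻²) = 3.19×10⁻⁷ T.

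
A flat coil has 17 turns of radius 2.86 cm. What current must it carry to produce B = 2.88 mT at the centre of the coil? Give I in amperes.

For an N-turn coil, B = Nμ₀I/(2R) with R = 0.0286 m, so I = 2RB/(Nμ₀) = 2 × 0.0286 × 2.88×10⁻³ / (17 × 4π×10⁻⁷) = 7.71 A.

I ≈ 7.71 A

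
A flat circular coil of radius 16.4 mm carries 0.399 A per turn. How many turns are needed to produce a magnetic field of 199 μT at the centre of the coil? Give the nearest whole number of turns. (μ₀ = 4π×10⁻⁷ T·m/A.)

For an N-turn coil, B = Nμ₀I/(2R). A single turn gives B₁ = 1.53×10⁻⁵ T with R = 0.0164 m.
N = B/B₁ = 1.99×10⁻⁴ / 1.53×10⁻⁵ = 13.02.

N = 13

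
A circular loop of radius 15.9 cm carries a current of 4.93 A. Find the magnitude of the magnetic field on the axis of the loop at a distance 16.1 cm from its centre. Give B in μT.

On the axis of a circular loop, B = μ₀IR² / [2(R²+z²)^(3/2)].
R² + z² = (0.159)² + (0.161)² = 0.0512 m², and (R²+z²)^(3/2) = 1.16×10⁻² m³.
B = (4π×10⁻⁷ × 4.93 × 0.02528) / (2 × 1.16×10⁻²) = 6.76×10⁻⁶ T.

B ≈ 6.76 μT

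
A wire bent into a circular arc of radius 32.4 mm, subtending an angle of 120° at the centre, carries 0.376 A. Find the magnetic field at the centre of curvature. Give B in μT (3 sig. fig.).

B ≈ 2.43 μT

The Biot–Savart field of a circular arc at its centre is B = μ₀Iφ/(4πR), with φ = 2.094 rad.
B = (4π×10⁻⁷ × 0.376 × 2.094) / (4π × 0.0324) = 2.43×10⁻⁶ T.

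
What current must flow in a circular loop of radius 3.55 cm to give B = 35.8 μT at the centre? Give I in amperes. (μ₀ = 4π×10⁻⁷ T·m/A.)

At the centre of a circular loop B = μ₀I/(2R), so I = 2RB/μ₀.
With R = 0.0355 m, I = 2 × 0.0355 × 3.58×10⁻⁵ / (4π×10⁻⁷) = 2.02 A.

I ≈ 2.02 A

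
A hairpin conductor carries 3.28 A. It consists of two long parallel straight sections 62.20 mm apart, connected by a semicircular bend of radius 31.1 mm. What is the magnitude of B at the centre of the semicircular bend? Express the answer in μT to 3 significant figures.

The semicircular arc contributes B_arc = μ₀I·π/(4πR) = μ₀I/(4R) = 3.31×10⁻⁵ T.
Each semi-infinite lead is at perpendicular distance R = 0.0311 m from the centre, with the perpendicular foot at its near end, so it contributes μ₀I/(4πR); both point the same way, together 2.11×10⁻⁵ T.
Arc and leads all point the same direction: B = 3.31×10⁻⁵ + 2.11×10⁻⁵ = 5.42×10⁻⁵ T.

B ≈ 54.2 μT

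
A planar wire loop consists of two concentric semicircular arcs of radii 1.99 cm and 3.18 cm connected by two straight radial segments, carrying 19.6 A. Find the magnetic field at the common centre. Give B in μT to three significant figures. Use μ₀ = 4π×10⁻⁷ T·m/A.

B ≈ 116 μT

The radial connectors point toward the centre, so dl × r̂ = 0 and they contribute nothing.
Each semicircle gives μ₀I/(4R): inner arc 3.09×10⁻⁴ T, outer arc 1.94×10⁻⁴ T.
The two arcs carry current in opposite angular senses, so their fields oppose: B = |3.09×10⁻⁴ − 1.94×10⁻⁴| = 1.16×10⁻⁴ T.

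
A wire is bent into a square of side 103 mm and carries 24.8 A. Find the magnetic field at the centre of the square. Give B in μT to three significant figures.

Each side is a finite straight segment at perpendicular distance d = a/(2 tan(π/4)) = 0.0515 m from the centre, with end-angles ±π/4.
One side contributes B₁ = (μ₀I/4πd)·2 sin(π/4) = 6.81×10⁻⁵ T.
All 4 sides add in the same direction: B = 4 × 6.81×10⁻⁵ = 2.72×10⁻⁴ T.

B ≈ 272 μT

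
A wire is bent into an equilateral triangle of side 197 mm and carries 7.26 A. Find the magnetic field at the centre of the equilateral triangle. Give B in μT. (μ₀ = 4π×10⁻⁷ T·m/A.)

Each side is a finite straight segment at perpendicular distance d = a/(2 tan(π/3)) = 0.05687 m from the centre, with end-angles ±π/3.
One side contributes B₁ = (μ₀I/4πd)·2 sin(π/3) = 2.21×10⁻⁵ T.
All 3 sides add in the same direction: B = 3 × 2.21×10⁻⁵ = 6.63×10⁻⁵ T.

B ≈ 66.3 μT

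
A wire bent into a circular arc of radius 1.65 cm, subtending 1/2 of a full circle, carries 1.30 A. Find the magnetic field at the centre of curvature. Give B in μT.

The Biot–Savart field of a circular arc at its centre is B = μ₀Iφ/(4πR), with φ = 3.142 rad.
B = (4π×10⁻⁷ × 1.30 × 3.142) / (4π × 0.0165) = 2.48×10⁻⁵ T.

B ≈ 24.8 μT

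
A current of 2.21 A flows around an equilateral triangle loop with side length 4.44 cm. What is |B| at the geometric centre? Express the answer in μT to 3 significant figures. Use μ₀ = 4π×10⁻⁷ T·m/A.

Each side is a finite straight segment at perpendicular distance d = a/(2 tan(π/3)) = 0.01282 m from the centre, with end-angles ±π/3.
One side contributes B₁ = (μ₀I/4πd)·2 sin(π/3) = 2.99×10⁻⁵ T.
All 3 sides add in the same direction: B = 3 × 2.99×10⁻⁵ = 8.96×10⁻⁵ T.

B ≈ 89.6 μT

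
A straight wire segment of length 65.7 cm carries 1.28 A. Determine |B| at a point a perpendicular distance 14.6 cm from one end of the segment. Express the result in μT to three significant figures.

B ≈ 0.856 μT

For a finite straight segment, B = (μ₀I/4πd)(sinθ₁ + sinθ₂), where θ₁, θ₂ are the angles from the perpendicular to each end.
The perpendicular foot is at one end, so the two end-offsets along the wire are 0 and L = 0.657 m.
sinθ₁ = 0/√(0²+0.146²) = 0.0000; sinθ₂ = 0.657/√(0.657²+0.146²) = 0.9762.
B = (4π×10⁻⁷ × 1.28) / (4π × 0.146) × (0.0000 + 0.9762) = 8.56×10⁻⁷ T.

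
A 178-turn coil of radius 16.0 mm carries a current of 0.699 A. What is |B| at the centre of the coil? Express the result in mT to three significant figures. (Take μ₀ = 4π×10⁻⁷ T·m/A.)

For an N-turn flat coil, B = Nμ₀I/(2R) with R = 0.016 m.
B = 178 × 2.74×10⁻⁵ T = 4.89×10⁻³ T.

B ≈ 4.89 mT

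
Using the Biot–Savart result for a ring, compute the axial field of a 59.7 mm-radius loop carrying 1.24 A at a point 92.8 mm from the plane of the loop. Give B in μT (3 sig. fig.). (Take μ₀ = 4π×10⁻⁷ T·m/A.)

B ≈ 2.07 μT

On the axis of a circular loop, B = μ₀IR² / [2(R²+z²)^(3/2)].
R² + z² = (0.0597)² + (0.0928)² = 0.01218 m², and (R²+z²)^(3/2) = 1.34×10⁻³ m³.
B = (4π×10⁻⁷ × 1.24 × 0.003564) / (2 × 1.34×10⁻³) = 2.07×10⁻⁶ T.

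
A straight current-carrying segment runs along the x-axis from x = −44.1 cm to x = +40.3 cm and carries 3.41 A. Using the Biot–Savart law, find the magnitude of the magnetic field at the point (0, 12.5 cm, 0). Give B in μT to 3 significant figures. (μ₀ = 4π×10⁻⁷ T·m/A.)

B ≈ 5.23 μT

For a finite straight segment, B = (μ₀I/4πd)(sinθ₁ + sinθ₂), where θ₁, θ₂ are the angles from the perpendicular to each end.
The perpendicular distance is d = 0.125 m; the end-offsets along the wire are a = 0.441 m and b = 0.403 m.
sinθ₁ = 0.441/√(0.441²+0.125²) = 0.9621; sinθ₂ = 0.403/√(0.403²+0.125²) = 0.9551.
B = (4π×10⁻⁷ × 3.41) / (4π × 0.125) × (0.9621 + 0.9551) = 5.23×10⁻⁶ T.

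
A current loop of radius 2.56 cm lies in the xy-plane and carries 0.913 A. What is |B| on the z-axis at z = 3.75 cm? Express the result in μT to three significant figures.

B ≈ 4.02 μT

On the axis of a circular loop, B = μ₀IR² / [2(R²+z²)^(3/2)].
R² + z² = (0.0256)² + (0.0375)² = 0.002062 m², and (R²+z²)^(3/2) = 9.36×10⁻⁵ m³.
B = (4π×10⁻⁷ × 0.913 × 0.0006554) / (2 × 9.36×10⁻⁵) = 4.02×10⁻⁶ T.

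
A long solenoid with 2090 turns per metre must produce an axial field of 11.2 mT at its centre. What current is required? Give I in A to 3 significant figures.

Inside a long solenoid B = μ₀nI with n = 2090 m⁻¹, so I = B/(μ₀n).
I = 1.12×10⁻² / (4π×10⁻⁷ × 2090) = 4.26 A.

I ≈ 4.26 A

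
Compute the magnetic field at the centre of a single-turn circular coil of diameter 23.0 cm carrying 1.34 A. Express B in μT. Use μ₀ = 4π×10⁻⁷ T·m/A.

B ≈ 7.32 μT

At the centre of a circular loop the Biot–Savart law gives B = μ₀I/(2R) (so R = 0.115 m).
B = (4π×10⁻⁷ × 1.34) / (2 × 0.115) = 7.32×10⁻⁶ T.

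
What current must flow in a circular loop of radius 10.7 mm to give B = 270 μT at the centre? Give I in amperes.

At the centre of a circular loop B = μ₀I/(2R), so I = 2RB/μ₀.
With R = 0.0107 m, I = 2 × 0.0107 × 2.70×10⁻⁴ / (4π×10⁻⁷) = 4.60 A.

I ≈ 4.60 A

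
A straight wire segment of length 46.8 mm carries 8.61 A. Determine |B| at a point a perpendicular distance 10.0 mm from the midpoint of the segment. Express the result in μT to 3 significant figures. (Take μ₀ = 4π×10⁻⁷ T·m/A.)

B ≈ 158 μT

For a finite straight segment, B = (μ₀I/4πd)(sinθ₁ + sinθ₂), where θ₁, θ₂ are the angles from the perpendicular to each end.
The perpendicular from the point meets the wire at its midpoint, so each end is L/2 = 0.0234 m away along the wire.
sinθ₁ = 0.0234/√(0.0234²+0.01²) = 0.9196; sinθ₂ = 0.0234/√(0.0234²+0.01²) = 0.9196.
B = (4π×10⁻⁷ × 8.61) / (4π × 0.01) × (0.9196 + 0.9196) = 1.58×10⁻⁴ T.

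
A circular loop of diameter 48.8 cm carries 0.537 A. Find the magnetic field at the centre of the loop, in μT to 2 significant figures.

At the centre of a circular loop the Biot–Savart law gives B = μ₀I/(2R) (so R = 0.244 m).
B = (4π×10⁻⁷ × 0.537) / (2 × 0.244) = 1.38×10⁻⁶ T.

B ≈ 1.4 μT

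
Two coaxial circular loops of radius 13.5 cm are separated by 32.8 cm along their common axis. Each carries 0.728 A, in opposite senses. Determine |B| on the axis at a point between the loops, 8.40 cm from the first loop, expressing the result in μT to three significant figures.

Each loop contributes B = μ₀IR²/[2(R²+z²)^(3/2)] on the axis, with z measured from that loop.
Loop 1 (z = 0.084 m): B₁ = 2.07×10⁻⁶ T. Loop 2 (z = 0.244 m): B₂ = 3.84×10⁻⁷ T.
The fields oppose: B = |B₁ − B₂| = 1.69×10⁻⁶ T.

B ≈ 1.69 μT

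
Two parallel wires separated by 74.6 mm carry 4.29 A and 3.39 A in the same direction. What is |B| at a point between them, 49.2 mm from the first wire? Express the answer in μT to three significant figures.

Each long wire gives B = μ₀I/(2πd). Distances are d₁ = 0.0492 m and d₂ = 0.0254 m.
B₁ = 1.74×10⁻⁵ T, B₂ = 2.67×10⁻⁵ T.
Between parallel currents the two contributions point in opposite directions, so they subtract. B = |B₁ − B₂| = |1.74×10⁻⁵ − 2.67×10⁻⁵| = 9.25×10⁻⁶ T.

B ≈ 9.25 μT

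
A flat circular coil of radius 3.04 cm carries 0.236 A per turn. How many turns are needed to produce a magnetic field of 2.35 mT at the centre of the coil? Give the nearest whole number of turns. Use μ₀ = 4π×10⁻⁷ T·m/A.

N = 482

For an N-turn coil, B = Nμ₀I/(2R). A single turn gives B₁ = 4.88×10⁻⁶ T with R = 0.0304 m.
N = B/B₁ = 2.35×10⁻³ / 4.88×10⁻⁶ = 481.78.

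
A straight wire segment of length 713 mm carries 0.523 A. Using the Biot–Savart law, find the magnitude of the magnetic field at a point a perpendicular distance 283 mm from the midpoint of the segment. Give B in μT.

For a finite straight segment, B = (μ₀I/4πd)(sinθ₁ + sinθ₂), where θ₁, θ₂ are the angles from the perpendicular to each end.
The perpendicular from the point meets the wire at its midpoint, so each end is L/2 = 0.3565 m away along the wire.
sinθ₁ = 0.3565/√(0.3565²+0.283²) = 0.7832; sinθ₂ = 0.3565/√(0.3565²+0.283²) = 0.7832.
B = (4π×10⁻⁷ × 0.523) / (4π × 0.283) × (0.7832 + 0.7832) = 2.89×10⁻⁷ T.

B ≈ 0.289 μT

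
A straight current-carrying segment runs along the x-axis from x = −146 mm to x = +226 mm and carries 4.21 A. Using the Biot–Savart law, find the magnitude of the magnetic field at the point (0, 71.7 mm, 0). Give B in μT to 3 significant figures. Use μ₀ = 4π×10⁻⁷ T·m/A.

B ≈ 10.9 μT

For a finite straight segment, B = (μ₀I/4πd)(sinθ₁ + sinθ₂), where θ₁, θ₂ are the angles from the perpendicular to each end.
The perpendicular distance is d = 0.0717 m; the end-offsets along the wire are a = 0.146 m and b = 0.226 m.
sinθ₁ = 0.146/√(0.146²+0.0717²) = 0.8976; sinθ₂ = 0.226/√(0.226²+0.0717²) = 0.9532.
B = (4π×10⁻⁷ × 4.21) / (4π × 0.0717) × (0.8976 + 0.9532) = 1.09×10⁻⁵ T.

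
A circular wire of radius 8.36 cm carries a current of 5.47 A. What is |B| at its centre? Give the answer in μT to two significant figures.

At the centre of a circular loop the Biot–Savart law gives B = μ₀I/(2R).
B = (4π×10⁻⁷ × 5.47) / (2 × 0.0836) = 4.11×10⁻⁵ T.

B ≈ 41 μT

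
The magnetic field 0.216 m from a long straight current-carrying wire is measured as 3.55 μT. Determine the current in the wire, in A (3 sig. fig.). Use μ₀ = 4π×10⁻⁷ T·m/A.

I ≈ 3.83 A

For a long straight wire B = μ₀I/(2πd), so I = 2πdB/μ₀.
I = 2π × 0.216 × 3.55×10⁻⁶ / (4π×10⁻⁷) = 3.83 A.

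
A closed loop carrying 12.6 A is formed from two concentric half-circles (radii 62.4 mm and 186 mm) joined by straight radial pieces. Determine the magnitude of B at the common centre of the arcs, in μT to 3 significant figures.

B ≈ 42.2 μT

The radial connectors point toward the centre, so dl × r̂ = 0 and they contribute nothing.
Each semicircle gives μ₀I/(4R): inner arc 6.34×10⁻⁵ T, outer arc 2.13×10⁻⁵ T.
The two arcs carry current in opposite angular senses, so their fields oppose: B = |6.34×10⁻⁵ − 2.13×10⁻⁵| = 4.22×10⁻⁵ T.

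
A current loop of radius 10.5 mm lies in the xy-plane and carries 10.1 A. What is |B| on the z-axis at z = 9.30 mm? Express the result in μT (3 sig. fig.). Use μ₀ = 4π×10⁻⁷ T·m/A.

B ≈ 254 μT

On the axis of a circular loop, B = μ₀IR² / [2(R²+z²)^(3/2)].
R² + z² = (0.0105)² + (0.0093)² = 0.0001967 m², and (R²+z²)^(3/2) = 2.76×10⁻⁶ m³.
B = (4π×10⁻⁷ × 10.1 × 0.0001103) / (2 × 2.76×10⁻⁶) = 2.54×10⁻⁴ T.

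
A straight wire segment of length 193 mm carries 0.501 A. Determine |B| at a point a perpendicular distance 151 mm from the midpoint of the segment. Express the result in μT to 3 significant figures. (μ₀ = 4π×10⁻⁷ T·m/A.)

For a finite straight segment, B = (μ₀I/4πd)(sinθ₁ + sinθ₂), where θ₁, θ₂ are the angles from the perpendicular to each end.
The perpendicular from the point meets the wire at its midpoint, so each end is L/2 = 0.0965 m away along the wire.
sinθ₁ = 0.0965/√(0.0965²+0.151²) = 0.5385; sinθ₂ = 0.0965/√(0.0965²+0.151²) = 0.5385.
B = (4π×10⁻⁷ × 0.501) / (4π × 0.151) × (0.5385 + 0.5385) = 3.57×10⁻⁷ T.

B ≈ 0.357 μT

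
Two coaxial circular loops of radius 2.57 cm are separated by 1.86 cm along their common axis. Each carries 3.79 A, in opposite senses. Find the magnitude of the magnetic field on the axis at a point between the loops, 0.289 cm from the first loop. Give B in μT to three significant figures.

Each loop contributes B = μ₀IR²/[2(R²+z²)^(3/2)] on the axis, with z measured from that loop.
Loop 1 (z = 0.00289 m): B₁ = 9.09×10⁻⁵ T. Loop 2 (z = 0.01571 m): B₂ = 5.76×10⁻⁵ T.
The fields oppose: B = |B₁ − B₂| = 3.34×10⁻⁵ T.

B ≈ 33.4 μT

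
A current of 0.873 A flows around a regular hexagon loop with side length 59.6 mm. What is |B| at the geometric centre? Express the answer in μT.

Each side is a finite straight segment at perpendicular distance d = a/(2 tan(π/6)) = 0.05162 m from the centre, with end-angles ±π/6.
One side contributes B₁ = (μ₀I/4πd)·2 sin(π/6) = 1.69×10⁻⁶ T.
All 6 sides add in the same direction: B = 6 × 1.69×10⁻⁶ = 1.01×10⁻⁵ T.

B ≈ 10.1 μT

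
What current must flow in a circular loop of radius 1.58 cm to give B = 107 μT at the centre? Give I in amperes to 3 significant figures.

I ≈ 2.69 A

At the centre of a circular loop B = μ₀I/(2R), so I = 2RB/μ₀.
With R = 0.0158 m, I = 2 × 0.0158 × 1.07×10⁻⁴ / (4π×10⁻⁷) = 2.69 A.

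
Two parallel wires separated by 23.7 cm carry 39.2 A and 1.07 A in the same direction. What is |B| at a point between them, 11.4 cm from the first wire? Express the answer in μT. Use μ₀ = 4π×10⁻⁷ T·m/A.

B ≈ 67.0 μT

Each long wire gives B = μ₀I/(2πd). Distances are d₁ = 0.114 m and d₂ = 0.123 m.
B₁ = 6.88×10⁻⁵ T, B₂ = 1.74×10⁻⁶ T.
Between parallel currents the two contributions point in opposite directions, so they subtract. B = |B₁ − B₂| = |6.88×10⁻⁵ − 1.74×10⁻⁶| = 6.70×10⁻⁵ T.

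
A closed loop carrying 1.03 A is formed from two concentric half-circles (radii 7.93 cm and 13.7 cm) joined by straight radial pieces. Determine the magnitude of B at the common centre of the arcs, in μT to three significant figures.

B ≈ 1.72 μT

The radial connectors point toward the centre, so dl × r̂ = 0 and they contribute nothing.
Each semicircle gives μ₀I/(4R): inner arc 4.08×10⁻⁶ T, outer arc 2.36×10⁻⁶ T.
The two arcs carry current in opposite angular senses, so their fields oppose: B = |4.08×10⁻⁶ − 2.36×10⁻⁶| = 1.72×10⁻⁶ T.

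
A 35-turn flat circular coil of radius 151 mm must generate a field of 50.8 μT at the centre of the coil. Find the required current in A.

I ≈ 0.349 A

For an N-turn coil, B = Nμ₀I/(2R) with R = 0.151 m, so I = 2RB/(Nμ₀) = 2 × 0.151 × 5.08×10⁻⁵ / (35 × 4π×10⁻⁷) = 0.349 A.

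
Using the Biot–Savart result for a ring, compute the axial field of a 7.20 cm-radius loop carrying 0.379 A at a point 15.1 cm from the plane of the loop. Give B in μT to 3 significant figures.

B ≈ 0.264 μT

On the axis of a circular loop, B = μ₀IR² / [2(R²+z²)^(3/2)].
R² + z² = (0.072)² + (0.151)² = 0.02798 m², and (R²+z²)^(3/2) = 4.68×10⁻³ m³.
B = (4π×10⁻⁷ × 0.379 × 0.005184) / (2 × 4.68×10⁻³) = 2.64×10⁻⁷ T.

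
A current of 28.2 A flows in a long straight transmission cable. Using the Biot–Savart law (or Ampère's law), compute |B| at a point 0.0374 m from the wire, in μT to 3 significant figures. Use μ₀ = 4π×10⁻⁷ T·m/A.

B ≈ 151 μT

For an infinitely long straight wire, B = μ₀I/(2πd).
B = (4π×10⁻⁷ × 28.2) / (2π × 0.0374) = 1.51×10⁻⁴ T.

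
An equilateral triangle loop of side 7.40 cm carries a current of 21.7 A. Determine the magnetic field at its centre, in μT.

B ≈ 528 μT

Each side is a finite straight segment at perpendicular distance d = a/(2 tan(π/3)) = 0.02136 m from the centre, with end-angles ±π/3.
One side contributes B₁ = (μ₀I/4πd)·2 sin(π/3) = 1.76×10⁻⁴ T.
All 3 sides add in the same direction: B = 3 × 1.76×10⁻⁴ = 5.28×10⁻⁴ T.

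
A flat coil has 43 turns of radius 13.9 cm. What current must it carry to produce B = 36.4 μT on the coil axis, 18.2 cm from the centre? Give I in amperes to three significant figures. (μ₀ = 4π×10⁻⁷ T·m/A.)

For an N-turn coil, B = Nμ₀IR²/[2(R²+z²)^(3/2)] with R = 0.139 m, z = 0.182 m, so I = 2B(R²+z²)^(3/2)/(Nμ₀R²) = 2 × 3.64×10⁻⁵ × 1.20×10⁻² / (43 × 4π×10⁻⁷ × 0.01932) = 0.837 A.

I ≈ 0.837 A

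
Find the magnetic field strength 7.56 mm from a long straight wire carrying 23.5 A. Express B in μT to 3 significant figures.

For an infinitely long straight wire, B = μ₀I/(2πd).
B = (4π×10⁻⁷ × 23.5) / (2π × 0.00756) = 6.22×10⁻⁴ T.

B ≈ 622 μT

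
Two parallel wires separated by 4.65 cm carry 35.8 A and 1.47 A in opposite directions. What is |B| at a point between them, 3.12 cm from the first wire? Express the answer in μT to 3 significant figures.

B ≈ 249 μT

Each long wire gives B = μ₀I/(2πd). Distances are d₁ = 0.0312 m and d₂ = 0.0153 m.
B₁ = 2.29×10⁻⁴ T, B₂ = 1.92×10⁻⁵ T.
Between antiparallel currents both contributions point the same way, so they add. B = B₁ + B₂ = 2.29×10⁻⁴ + 1.92×10⁻⁵ = 2.49×10⁻⁴ T.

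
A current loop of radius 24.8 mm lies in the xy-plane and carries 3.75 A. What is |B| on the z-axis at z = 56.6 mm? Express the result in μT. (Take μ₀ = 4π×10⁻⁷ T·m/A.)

On the axis of a circular loop, B = μ₀IR² / [2(R²+z²)^(3/2)].
R² + z² = (0.0248)² + (0.0566)² = 0.003819 m², and (R²+z²)^(3/2) = 2.36×10⁻⁴ m³.
B = (4π×10⁻⁷ × 3.75 × 0.000615) / (2 × 2.36×10⁻⁴) = 6.14×10⁻⁶ T.

B ≈ 6.14 μT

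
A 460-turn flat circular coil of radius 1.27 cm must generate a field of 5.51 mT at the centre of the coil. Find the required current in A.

For an N-turn coil, B = Nμ₀I/(2R) with R = 0.0127 m, so I = 2RB/(Nμ₀) = 2 × 0.0127 × 5.51×10⁻³ / (460 × 4π×10⁻⁷) = 0.242 A.

I ≈ 0.242 A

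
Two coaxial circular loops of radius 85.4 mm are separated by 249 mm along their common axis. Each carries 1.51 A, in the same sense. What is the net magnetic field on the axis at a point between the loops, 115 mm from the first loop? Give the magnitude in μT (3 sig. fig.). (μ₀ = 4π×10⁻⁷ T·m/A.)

Each loop contributes B = μ₀IR²/[2(R²+z²)^(3/2)] on the axis, with z measured from that loop.
Loop 1 (z = 0.115 m): B₁ = 2.35×10⁻⁶ T. Loop 2 (z = 0.134 m): B₂ = 1.72×10⁻⁶ T.
The fields add: B = B₁ + B₂ = 4.08×10⁻⁶ T.

B ≈ 4.08 μT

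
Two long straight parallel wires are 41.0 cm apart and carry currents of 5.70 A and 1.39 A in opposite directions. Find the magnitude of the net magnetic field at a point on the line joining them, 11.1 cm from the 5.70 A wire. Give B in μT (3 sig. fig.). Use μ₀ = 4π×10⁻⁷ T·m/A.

Each long wire gives B = μ₀I/(2πd). Distances are d₁ = 0.111 m and d₂ = 0.299 m.
B₁ = 1.03×10⁻⁵ T, B₂ = 9.30×10⁻⁷ T.
Between antiparallel currents both contributions point the same way, so they add. B = B₁ + B₂ = 1.03×10⁻⁵ + 9.30×10⁻⁷ = 1.12×10⁻⁵ T.

B ≈ 11.2 μT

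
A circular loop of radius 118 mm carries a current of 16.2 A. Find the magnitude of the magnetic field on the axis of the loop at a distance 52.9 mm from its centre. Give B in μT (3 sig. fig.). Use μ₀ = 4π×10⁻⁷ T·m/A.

On the axis of a circular loop, B = μ₀IR² / [2(R²+z²)^(3/2)].
R² + z² = (0.118)² + (0.0529)² = 0.01672 m², and (R²+z²)^(3/2) = 2.16×10⁻³ m³.
B = (4π×10⁻⁷ × 16.2 × 0.01392) / (2 × 2.16×10⁻³) = 6.55×10⁻⁵ T.

B ≈ 65.5 μT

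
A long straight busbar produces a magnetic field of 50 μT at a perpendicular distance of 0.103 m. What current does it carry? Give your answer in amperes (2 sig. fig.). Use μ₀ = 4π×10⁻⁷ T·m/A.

I ≈ 26 A

For a long straight wire B = μ₀I/(2πd), so I = 2πdB/μ₀.
I = 2π × 0.103 × 5.00×10⁻⁵ / (4π×10⁻⁷) = 25.7 A.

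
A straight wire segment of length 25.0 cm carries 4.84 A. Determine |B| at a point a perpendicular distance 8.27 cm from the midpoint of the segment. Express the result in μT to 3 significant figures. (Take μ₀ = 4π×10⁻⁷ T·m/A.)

B ≈ 9.76 μT

For a finite straight segment, B = (μ₀I/4πd)(sinθ₁ + sinθ₂), where θ₁, θ₂ are the angles from the perpendicular to each end.
The perpendicular from the point meets the wire at its midpoint, so each end is L/2 = 0.125 m away along the wire.
sinθ₁ = 0.125/√(0.125²+0.0827²) = 0.8340; sinθ₂ = 0.125/√(0.125²+0.0827²) = 0.8340.
B = (4π×10⁻⁷ × 4.84) / (4π × 0.0827) × (0.8340 + 0.8340) = 9.76×10⁻⁶ T.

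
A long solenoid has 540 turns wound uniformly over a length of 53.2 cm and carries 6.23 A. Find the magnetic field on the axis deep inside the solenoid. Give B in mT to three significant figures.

Inside a long solenoid, B = μ₀nI with n = 1015 turns/m.
B = 4π×10⁻⁷ × 1015 × 6.23 = 7.95×10⁻³ T.

B ≈ 7.95 mT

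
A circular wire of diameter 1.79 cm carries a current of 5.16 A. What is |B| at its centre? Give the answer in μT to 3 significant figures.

At the centre of a circular loop the Biot–Savart law gives B = μ₀I/(2R) (so R = 0.00895 m).
B = (4π×10⁻⁷ × 5.16) / (2 × 0.00895) = 3.62×10⁻⁴ T.

B ≈ 362 μT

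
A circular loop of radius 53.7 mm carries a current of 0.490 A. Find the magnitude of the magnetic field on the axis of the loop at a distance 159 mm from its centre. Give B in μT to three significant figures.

On the axis of a circular loop, B = μ₀IR² / [2(R²+z²)^(3/2)].
R² + z² = (0.0537)² + (0.159)² = 0.02816 m², and (R²+z²)^(3/2) = 4.73×10⁻³ m³.
B = (4π×10⁻⁷ × 0.490 × 0.002884) / (2 × 4.73×10⁻³) = 1.88×10⁻⁷ T.

B ≈ 0.188 μT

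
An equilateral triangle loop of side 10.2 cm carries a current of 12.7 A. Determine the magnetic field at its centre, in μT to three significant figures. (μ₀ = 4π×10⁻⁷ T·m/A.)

Each side is a finite straight segment at perpendicular distance d = a/(2 tan(π/3)) = 0.02944 m from the centre, with end-angles ±π/3.
One side contributes B₁ = (μ₀I/4πd)·2 sin(π/3) = 7.47×10⁻⁵ T.
All 3 sides add in the same direction: B = 3 × 7.47×10⁻⁵ = 2.24×10⁻⁴ T.

B ≈ 224 μT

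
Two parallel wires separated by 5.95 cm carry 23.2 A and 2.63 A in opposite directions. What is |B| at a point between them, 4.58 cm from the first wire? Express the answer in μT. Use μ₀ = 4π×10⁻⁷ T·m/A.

B ≈ 140 μT

Each long wire gives B = μ₀I/(2πd). Distances are d₁ = 0.0458 m and d₂ = 0.0137 m.
B₁ = 1.01×10⁻⁴ T, B₂ = 3.84×10⁻⁵ T.
Between antiparallel currents both contributions point the same way, so they add. B = B₁ + B₂ = 1.01×10⁻⁴ + 3.84×10⁻⁵ = 1.40×10⁻⁴ T.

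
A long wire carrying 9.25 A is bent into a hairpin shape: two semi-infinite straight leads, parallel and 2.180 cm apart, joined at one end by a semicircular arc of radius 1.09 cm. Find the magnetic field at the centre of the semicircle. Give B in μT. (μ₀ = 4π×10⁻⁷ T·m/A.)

B ≈ 436 μT

The semicircular arc contributes B_arc = μ₀I·π/(4πR) = μ₀I/(4R) = 2.67×10⁻⁴ T.
Each semi-infinite lead is at perpendicular distance R = 0.0109 m from the centre, with the perpendicular foot at its near end, so it contributes μ₀I/(4πR); both point the same way, together 1.70×10⁻⁴ T.
Arc and leads all point the same direction: B = 2.67×10⁻⁴ + 1.70×10⁻⁴ = 4.36×10⁻⁴ T.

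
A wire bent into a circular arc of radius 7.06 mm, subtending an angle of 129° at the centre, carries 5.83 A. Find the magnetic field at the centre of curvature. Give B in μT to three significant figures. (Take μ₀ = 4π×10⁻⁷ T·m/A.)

The Biot–Savart field of a circular arc at its centre is B = μ₀Iφ/(4πR), with φ = 2.251 rad.
B = (4π×10⁻⁷ × 5.83 × 2.251) / (4π × 0.00706) = 1.86×10⁻⁴ T.

B ≈ 186 μT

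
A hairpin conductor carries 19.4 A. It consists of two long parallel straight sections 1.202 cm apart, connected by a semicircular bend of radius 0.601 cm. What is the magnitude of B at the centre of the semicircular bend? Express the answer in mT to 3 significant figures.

The semicircular arc contributes B_arc = μ₀I·π/(4πR) = μ₀I/(4R) = 1.01×10⁻³ T.
Each semi-infinite lead is at perpendicular distance R = 0.00601 m from the centre, with the perpendicular foot at its near end, so it contributes μ₀I/(4πR); both point the same way, together 6.46×10⁻⁴ T.
Arc and leads all point the same direction: B = 1.01×10⁻³ + 6.46×10⁻⁴ = 1.66×10⁻³ T.

B ≈ 1.66 mT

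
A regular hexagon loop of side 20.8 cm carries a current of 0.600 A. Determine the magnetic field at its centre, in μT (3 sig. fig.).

Each side is a finite straight segment at perpendicular distance d = a/(2 tan(π/6)) = 0.1801 m from the centre, with end-angles ±π/6.
One side contributes B₁ = (μ₀I/4πd)·2 sin(π/6) = 3.33×10⁻⁷ T.
All 6 sides add in the same direction: B = 6 × 3.33×10⁻⁷ = 2.00×10⁻⁶ T.

B ≈ 2.00 μT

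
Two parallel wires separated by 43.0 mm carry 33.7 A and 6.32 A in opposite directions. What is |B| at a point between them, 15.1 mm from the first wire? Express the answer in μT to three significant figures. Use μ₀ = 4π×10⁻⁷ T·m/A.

B ≈ 492 μT

Each long wire gives B = μ₀I/(2πd). Distances are d₁ = 0.0151 m and d₂ = 0.0279 m.
B₁ = 4.46×10⁻⁴ T, B₂ = 4.53×10⁻⁵ T.
Between antiparallel currents both contributions point the same way, so they add. B = B₁ + B₂ = 4.46×10⁻⁴ + 4.53×10⁻⁵ = 4.92×10⁻⁴ T.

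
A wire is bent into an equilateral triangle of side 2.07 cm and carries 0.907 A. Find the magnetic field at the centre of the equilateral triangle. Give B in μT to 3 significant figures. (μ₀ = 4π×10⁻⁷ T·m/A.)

Each side is a finite straight segment at perpendicular distance d = a/(2 tan(π/3)) = 0.005976 m from the centre, with end-angles ±π/3.
One side contributes B₁ = (μ₀I/4πd)·2 sin(π/3) = 2.63×10⁻⁵ T.
All 3 sides add in the same direction: B = 3 × 2.63×10⁻⁵ = 7.89×10⁻⁵ T.

B ≈ 78.9 μT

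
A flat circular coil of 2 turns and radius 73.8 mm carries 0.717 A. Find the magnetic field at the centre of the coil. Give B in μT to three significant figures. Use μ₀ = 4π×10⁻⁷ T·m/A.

For an N-turn flat coil, B = Nμ₀I/(2R) with R = 0.0738 m.
B = 2 × 6.10×10⁻⁶ T = 1.22×10⁻⁵ T.

B ≈ 12.2 μT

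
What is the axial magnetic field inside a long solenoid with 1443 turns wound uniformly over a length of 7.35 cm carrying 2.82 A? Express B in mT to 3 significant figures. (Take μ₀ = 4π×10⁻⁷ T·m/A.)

B ≈ 69.6 mT

Inside a long solenoid, B = μ₀nI with n = 1.963×10⁴ turns/m.
B = 4π×10⁻⁷ × 1.963×10⁴ × 2.82 = 6.96×10⁻² T.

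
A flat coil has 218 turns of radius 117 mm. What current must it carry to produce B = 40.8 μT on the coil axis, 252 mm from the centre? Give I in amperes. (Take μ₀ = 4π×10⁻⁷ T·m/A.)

I ≈ 0.467 A

For an N-turn coil, B = Nμ₀IR²/[2(R²+z²)^(3/2)] with R = 0.117 m, z = 0.252 m, so I = 2B(R²+z²)^(3/2)/(Nμ₀R²) = 2 × 4.08×10⁻⁵ × 2.14×10⁻² / (218 × 4π×10⁻⁷ × 0.01369) = 0.467 A.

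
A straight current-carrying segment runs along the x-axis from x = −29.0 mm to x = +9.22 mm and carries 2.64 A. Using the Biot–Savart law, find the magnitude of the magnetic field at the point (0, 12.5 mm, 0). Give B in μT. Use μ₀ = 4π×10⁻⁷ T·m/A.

B ≈ 31.9 μT

For a finite straight segment, B = (μ₀I/4πd)(sinθ₁ + sinθ₂), where θ₁, θ₂ are the angles from the perpendicular to each end.
The perpendicular distance is d = 0.0125 m; the end-offsets along the wire are a = 0.029 m and b = 0.00922 m.
sinθ₁ = 0.029/√(0.029²+0.0125²) = 0.9183; sinθ₂ = 0.00922/√(0.00922²+0.0125²) = 0.5936.
B = (4π×10⁻⁷ × 2.64) / (4π × 0.0125) × (0.9183 + 0.5936) = 3.19×10⁻⁵ T.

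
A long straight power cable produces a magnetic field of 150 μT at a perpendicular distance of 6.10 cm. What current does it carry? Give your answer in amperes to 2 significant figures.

I ≈ 46 A

For a long straight wire B = μ₀I/(2πd), so I = 2πdB/μ₀.
I = 2π × 0.061 × 1.50×10⁻⁴ / (4π×10⁻⁷) = 45.7 A.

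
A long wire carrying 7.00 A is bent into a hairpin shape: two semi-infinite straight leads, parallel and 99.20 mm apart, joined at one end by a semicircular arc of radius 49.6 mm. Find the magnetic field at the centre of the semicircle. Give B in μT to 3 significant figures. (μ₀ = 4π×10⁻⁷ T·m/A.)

B ≈ 72.6 μT

The semicircular arc contributes B_arc = μ₀I·π/(4πR) = μ₀I/(4R) = 4.43×10⁻⁵ T.
Each semi-infinite lead is at perpendicular distance R = 0.0496 m from the centre, with the perpendicular foot at its near end, so it contributes μ₀I/(4πR); both point the same way, together 2.82×10⁻⁵ T.
Arc and leads all point the same direction: B = 4.43×10⁻⁵ + 2.82×10⁻⁵ = 7.26×10⁻⁵ T.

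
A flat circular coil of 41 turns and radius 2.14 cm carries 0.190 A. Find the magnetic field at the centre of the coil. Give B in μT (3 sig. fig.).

For an N-turn flat coil, B = Nμ₀I/(2R) with R = 0.0214 m.
B = 41 × 5.58×10⁻⁶ T = 2.29×10⁻⁴ T.

B ≈ 229 μT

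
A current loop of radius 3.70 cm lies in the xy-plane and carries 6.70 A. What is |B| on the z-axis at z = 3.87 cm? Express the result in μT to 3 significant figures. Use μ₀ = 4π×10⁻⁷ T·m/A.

On the axis of a circular loop, B = μ₀IR² / [2(R²+z²)^(3/2)].
R² + z² = (0.037)² + (0.0387)² = 0.002867 m², and (R²+z²)^(3/2) = 1.53×10⁻⁴ m³.
B = (4π×10⁻⁷ × 6.70 × 0.001369) / (2 × 1.53×10⁻⁴) = 3.75×10⁻⁵ T.

B ≈ 37.5 μT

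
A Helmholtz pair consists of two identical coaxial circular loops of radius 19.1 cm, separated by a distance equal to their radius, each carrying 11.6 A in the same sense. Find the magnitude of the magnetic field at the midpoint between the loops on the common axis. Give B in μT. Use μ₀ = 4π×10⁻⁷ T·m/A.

Each loop contributes B = μ₀IR²/[2(R²+z²)^(3/2)] on the axis, with z measured from that loop.
Loop 1 (z = 0.0955 m): B₁ = 2.73×10⁻⁵ T. Loop 2 (z = 0.0955 m): B₂ = 2.73×10⁻⁵ T.
The fields add: B = B₁ + B₂ = 5.46×10⁻⁵ T.

B ≈ 54.6 μT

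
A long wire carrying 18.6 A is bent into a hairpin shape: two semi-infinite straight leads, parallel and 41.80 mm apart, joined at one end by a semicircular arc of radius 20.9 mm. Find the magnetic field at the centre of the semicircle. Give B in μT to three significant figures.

B ≈ 458 μT

The semicircular arc contributes B_arc = μ₀I·π/(4πR) = μ₀I/(4R) = 2.80×10⁻⁴ T.
Each semi-infinite lead is at perpendicular distance R = 0.0209 m from the centre, with the perpendicular foot at its near end, so it contributes μ₀I/(4πR); both point the same way, together 1.78×10⁻⁴ T.
Arc and leads all point the same direction: B = 2.80×10⁻⁴ + 1.78×10⁻⁴ = 4.58×10⁻⁴ T.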